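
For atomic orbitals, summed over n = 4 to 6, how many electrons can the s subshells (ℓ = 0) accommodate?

6

An s subshell (ℓ = 0) exists for every n ≥ 1, so shells n = 4, 5, 6 each contribute one — 3 subshells.
Since each s subshell holds 2(2·0+1) = 2 electrons, the total is 3 × 2 = 6.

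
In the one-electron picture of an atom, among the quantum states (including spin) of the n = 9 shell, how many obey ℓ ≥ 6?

90

With n = 9 the allowed ℓ are 0, 1, …, 8.
Per ℓ-value: ℓ=6 → 13; ℓ=7 → 15; ℓ=8 → 17.
Orbitals: 13 + 15 + 17 = 45. Each orbital carries two spin states, so 45 × 2 = 90 states.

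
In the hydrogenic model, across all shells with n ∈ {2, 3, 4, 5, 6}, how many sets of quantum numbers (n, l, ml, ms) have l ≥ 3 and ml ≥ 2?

Count contributing orbitals for each principal shell:
n=4 → 2; n=5 → 5; n=6 → 9.
Orbitals: 2 + 5 + 9 = 16. Including both spin states (ms = ±1/2) gives 2 × 16 = 32 states.

32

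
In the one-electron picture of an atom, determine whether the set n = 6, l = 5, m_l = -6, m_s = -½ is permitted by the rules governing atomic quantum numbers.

No

The magnetic quantum number must satisfy −l ≤ m_l ≤ l. With l = 5, m_l can only be -5, -4, -3, -2, -1, 0, 1, 2, 3, 4, 5, so m_l = -6 is forbidden.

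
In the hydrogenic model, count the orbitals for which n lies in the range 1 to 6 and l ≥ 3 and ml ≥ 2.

16

Count contributing orbitals for each principal shell:
n=4 → 2; n=5 → 5; n=6 → 9.
Total orbitals: 2 + 5 + 9 = 16.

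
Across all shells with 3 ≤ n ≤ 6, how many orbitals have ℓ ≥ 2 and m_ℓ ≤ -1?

30

Per-shell orbital counts meeting the constraint:
n=3 → 2; n=4 → 5; n=5 → 9; n=6 → 14.
Total orbitals: 2 + 5 + 9 + 14 = 30.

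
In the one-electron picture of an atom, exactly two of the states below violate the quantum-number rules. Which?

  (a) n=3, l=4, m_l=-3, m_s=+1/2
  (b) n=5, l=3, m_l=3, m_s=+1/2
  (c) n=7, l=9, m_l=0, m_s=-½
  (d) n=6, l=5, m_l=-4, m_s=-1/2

(a) has l = 4 ≥ n = 3, violating 0 ≤ l ≤ n−1.
(c) has l = 9 ≥ n = 7, violating 0 ≤ l ≤ n−1.
The remaining sets (b), (d) satisfy all four rules.

(a) and (c)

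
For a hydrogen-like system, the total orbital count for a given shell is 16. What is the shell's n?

n = 4

n² = 16 ⇒ n = 4.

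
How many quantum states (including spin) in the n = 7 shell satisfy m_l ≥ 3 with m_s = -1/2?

Go through l = 0, …, 6 (the values permitted for n = 7).
Per l-value: l=3 → 1; l=4 → 2; l=5 → 3; l=6 → 4.
Orbitals: 1 + 2 + 3 + 4 = 10. With m_s fixed to a single value there is one state per orbital, giving 10 states.

10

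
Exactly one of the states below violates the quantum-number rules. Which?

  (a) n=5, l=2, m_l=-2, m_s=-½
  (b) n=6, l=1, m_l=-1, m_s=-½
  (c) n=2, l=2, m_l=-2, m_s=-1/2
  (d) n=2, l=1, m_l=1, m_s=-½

(c)

(c) has l = 2 ≥ n = 2, violating 0 ≤ l ≤ n−1.
The remaining sets (a), (b), (d) satisfy all four rules.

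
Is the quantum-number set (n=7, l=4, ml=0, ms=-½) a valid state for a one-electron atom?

n = 7 is a positive integer. l = 4 satisfies 0 ≤ l ≤ n−1 = 6. ml = 0 lies in the range −l … +l (here −4 … 4). ms = -1/2 is one of ±1/2.
All four constraints are satisfied.

Valid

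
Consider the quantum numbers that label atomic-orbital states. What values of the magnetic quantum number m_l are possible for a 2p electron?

The 2p subshell has l = 1, and m_l takes every integer from −l to +l. With l = 1 that gives the 3 values -1, 0, 1.

-1, 0, 1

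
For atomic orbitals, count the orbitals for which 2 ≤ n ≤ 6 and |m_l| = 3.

Per-shell orbital counts meeting the constraint:
n=4 → 2; n=5 → 4; n=6 → 6.
Total orbitals: 2 + 4 + 6 = 12.

12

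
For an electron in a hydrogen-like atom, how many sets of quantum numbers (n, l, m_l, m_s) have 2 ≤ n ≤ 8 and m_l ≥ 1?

168

For each n in the range, tally the orbitals obeying m_l ≥ 1:
n=2 → 1; n=3 → 3; n=4 → 6; n=5 → 10; n=6 → 15; n=7 → 21; n=8 → 28.
Orbitals: 1 + 3 + 6 + 10 + 15 + 21 + 28 = 84. Including both spin states (m_s = ±1/2) gives 2 × 84 = 168 states.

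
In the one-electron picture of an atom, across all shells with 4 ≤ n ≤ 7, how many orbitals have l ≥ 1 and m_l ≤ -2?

34

For each n in the range, tally the orbitals obeying l ≥ 1 and m_l ≤ -2:
n=4 → 3; n=5 → 6; n=6 → 10; n=7 → 15.
Total orbitals: 3 + 6 + 10 + 15 = 34.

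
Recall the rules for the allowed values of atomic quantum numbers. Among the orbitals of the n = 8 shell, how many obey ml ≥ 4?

With n = 8 the allowed l are 0, 1, …, 7.
Orbitals with ml ≥ 4, by l: l=4 → 1; l=5 → 2; l=6 → 3; l=7 → 4.
Total orbitals: 1 + 2 + 3 + 4 = 10.

10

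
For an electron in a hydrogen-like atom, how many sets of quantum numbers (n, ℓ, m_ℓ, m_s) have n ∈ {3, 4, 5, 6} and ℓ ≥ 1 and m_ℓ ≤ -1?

Treat each shell separately and count matching orbitals:
n=3 → 3; n=4 → 6; n=5 → 10; n=6 → 15.
Orbitals: 3 + 6 + 10 + 15 = 34. Including both spin states (m_s = ±1/2) gives 2 × 34 = 68 states.

68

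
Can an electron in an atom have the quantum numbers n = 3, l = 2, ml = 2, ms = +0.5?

Valid

n = 3 is a positive integer. l = 2 satisfies 0 ≤ l ≤ n−1 = 2. ml = 2 lies in the range −l … +l (here −2 … 2). ms = +1/2 is one of ±1/2.
All four constraints are satisfied.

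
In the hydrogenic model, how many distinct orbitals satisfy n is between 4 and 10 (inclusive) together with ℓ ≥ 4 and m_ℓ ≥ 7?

Go shell by shell, enumerating (ℓ, m_ℓ) with ℓ ≥ 4 and m_ℓ ≥ 7:
n=8 → 1; n=9 → 3; n=10 → 6.
Total orbitals: 1 + 3 + 6 = 10.

10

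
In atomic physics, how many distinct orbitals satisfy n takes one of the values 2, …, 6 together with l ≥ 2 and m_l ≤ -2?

Count contributing orbitals for each principal shell:
n=3 → 1; n=4 → 3; n=5 → 6; n=6 → 10.
Total orbitals: 1 + 3 + 6 + 10 = 20.

20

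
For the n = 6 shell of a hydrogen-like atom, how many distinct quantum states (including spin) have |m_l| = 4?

8

For n = 6, l ranges over 0 … 5.
The (l, m_l) pairs meeting |m_l| = 4 give: l=4 → 2; l=5 → 2.
Orbitals: 2 + 2 = 4. Each orbital carries two spin states, so 4 × 2 = 8 states.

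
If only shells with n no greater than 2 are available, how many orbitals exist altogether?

Total orbitals = 1² + 2² = 5.

5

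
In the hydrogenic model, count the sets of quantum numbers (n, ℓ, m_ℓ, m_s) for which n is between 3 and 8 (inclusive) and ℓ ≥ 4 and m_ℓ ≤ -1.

Per-shell orbital counts meeting the constraint:
n=5 → 4; n=6 → 9; n=7 → 15; n=8 → 22.
Orbitals: 4 + 9 + 15 + 22 = 50. Including both spin states (m_s = ±1/2) gives 2 × 50 = 100 states.

100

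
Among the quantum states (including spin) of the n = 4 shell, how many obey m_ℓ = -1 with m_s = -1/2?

Per ℓ-value: ℓ=1 → 1; ℓ=2 → 1; ℓ=3 → 1.
Orbitals: 1 + 1 + 1 = 3. With m_s fixed to a single value there is one state per orbital, giving 3 states.

3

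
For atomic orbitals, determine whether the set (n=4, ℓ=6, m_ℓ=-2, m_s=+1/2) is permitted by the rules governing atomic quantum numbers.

Not allowed

The orbital quantum number must satisfy 0 ≤ ℓ ≤ n−1. With n = 4 the allowed ℓ values are 0, 1, 2, 3, so ℓ = 6 is out of range.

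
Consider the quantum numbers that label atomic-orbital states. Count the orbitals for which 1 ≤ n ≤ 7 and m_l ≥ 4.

10

For each n in the range, tally the orbitals obeying m_l ≥ 4:
n=5 → 1; n=6 → 3; n=7 → 6.
Total orbitals: 1 + 3 + 6 = 10.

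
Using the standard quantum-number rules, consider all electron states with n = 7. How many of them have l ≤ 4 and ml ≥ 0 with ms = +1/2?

15

Orbitals with l ≤ 4 and ml ≥ 0, by l: l=0 → 1; l=1 → 2; l=2 → 3; l=3 → 4; l=4 → 5.
Orbitals: 1 + 2 + 3 + 4 + 5 = 15. With ms fixed to a single value there is one state per orbital, giving 15 states.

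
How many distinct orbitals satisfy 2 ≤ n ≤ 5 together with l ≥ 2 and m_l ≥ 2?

Count contributing orbitals for each principal shell:
n=3 → 1; n=4 → 3; n=5 → 6.
Total orbitals: 1 + 3 + 6 = 10.

10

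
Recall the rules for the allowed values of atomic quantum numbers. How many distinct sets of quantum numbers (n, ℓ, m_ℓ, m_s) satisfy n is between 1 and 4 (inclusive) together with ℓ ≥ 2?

34

Count contributing orbitals for each principal shell:
n=3 → 5; n=4 → 12.
Orbitals: 5 + 12 = 17. Including both spin states (m_s = ±1/2) gives 2 × 17 = 34 states.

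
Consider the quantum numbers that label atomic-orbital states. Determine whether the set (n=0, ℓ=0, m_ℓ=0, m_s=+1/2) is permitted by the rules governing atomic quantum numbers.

Not allowed

The principal quantum number must be a positive integer (n ≥ 1), but here n = 0.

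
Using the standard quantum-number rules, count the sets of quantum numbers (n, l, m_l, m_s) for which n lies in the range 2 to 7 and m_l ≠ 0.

Work shell by shell — for each n, count the (l, m_l) pairs that satisfy m_l ≠ 0:
n=2 → 2; n=3 → 6; n=4 → 12; n=5 → 20; n=6 → 30; n=7 → 42.
Orbitals: 2 + 6 + 12 + 20 + 30 + 42 = 112. Including both spin states (m_s = ±1/2) gives 2 × 112 = 224 states.

224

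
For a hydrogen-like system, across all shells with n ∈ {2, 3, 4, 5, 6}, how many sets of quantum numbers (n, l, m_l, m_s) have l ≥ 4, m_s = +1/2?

29

Treat each shell separately and count matching orbitals:
n=5 → 9; n=6 → 20.
Orbitals: 9 + 20 = 29. With m_s fixed to +1/2 there is one state per orbital, so 29 states.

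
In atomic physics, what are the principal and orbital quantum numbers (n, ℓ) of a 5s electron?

The leading integer gives n = 5; the letter 's' means ℓ = 0.

n = 5, ℓ = 0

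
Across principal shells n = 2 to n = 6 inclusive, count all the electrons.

Shell n has n² orbitals: 2²=4 + 3²=9 + 4²=16 + 5²=25 + 6²=36 = 90 orbitals.
Two spin states per orbital: 2 × 90 = 180 electrons.

180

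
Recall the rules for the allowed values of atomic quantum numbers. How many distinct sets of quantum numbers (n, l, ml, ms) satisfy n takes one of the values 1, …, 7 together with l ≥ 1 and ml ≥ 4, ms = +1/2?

Count contributing orbitals for each principal shell:
n=5 → 1; n=6 → 3; n=7 → 6.
Orbitals: 1 + 3 + 6 = 10. With ms fixed to +1/2 there is one state per orbital, so 10 states.

10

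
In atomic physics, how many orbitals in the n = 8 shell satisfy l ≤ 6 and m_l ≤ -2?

15

Orbitals with l ≤ 6 and m_l ≤ -2, by l: l=2 → 1; l=3 → 2; l=4 → 3; l=5 → 4; l=6 → 5.
Total orbitals: 1 + 2 + 3 + 4 + 5 = 15.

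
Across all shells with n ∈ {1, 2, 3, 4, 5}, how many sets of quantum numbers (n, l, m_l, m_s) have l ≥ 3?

46

Go shell by shell, enumerating (l, m_l) with l ≥ 3:
n=4 → 7; n=5 → 16.
Orbitals: 7 + 16 = 23. Including both spin states (m_s = ±1/2) gives 2 × 23 = 46 states.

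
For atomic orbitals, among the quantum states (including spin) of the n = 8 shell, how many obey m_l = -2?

With n = 8 the allowed l are 0, 1, …, 7.
Orbitals with m_l = -2, by l: l=2 → 1; l=3 → 1; l=4 → 1; l=5 → 1; l=6 → 1; l=7 → 1.
Orbitals: 1 + 1 + 1 + 1 + 1 + 1 = 6. Each orbital carries two spin states, so 6 × 2 = 12 states.

12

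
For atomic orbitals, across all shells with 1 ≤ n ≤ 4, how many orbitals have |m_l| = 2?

6

Count contributing orbitals for each principal shell:
n=3 → 2; n=4 → 4.
Total orbitals: 2 + 4 = 6.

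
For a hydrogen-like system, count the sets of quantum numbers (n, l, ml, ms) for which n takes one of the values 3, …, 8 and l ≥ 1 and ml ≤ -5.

20

For each n in the range, tally the orbitals obeying l ≥ 1 and ml ≤ -5:
n=6 → 1; n=7 → 3; n=8 → 6.
Orbitals: 1 + 3 + 6 = 10. Including both spin states (ms = ±1/2) gives 2 × 10 = 20 states.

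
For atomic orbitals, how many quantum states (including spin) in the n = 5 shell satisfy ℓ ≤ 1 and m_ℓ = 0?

4

The n = 5 shell has ℓ = 0 through 4; check each.
Orbitals with ℓ ≤ 1 and m_ℓ = 0, by ℓ: ℓ=0 → 1; ℓ=1 → 1.
Orbitals: 1 + 1 = 2. Each orbital carries two spin states, so 2 × 2 = 4 states.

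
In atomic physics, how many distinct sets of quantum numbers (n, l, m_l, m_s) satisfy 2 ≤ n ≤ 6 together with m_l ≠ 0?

140

For each n in the range, tally the orbitals obeying m_l ≠ 0:
n=2 → 2; n=3 → 6; n=4 → 12; n=5 → 20; n=6 → 30.
Orbitals: 2 + 6 + 12 + 20 + 30 = 70. Including both spin states (m_s = ±1/2) gives 2 × 70 = 140 states.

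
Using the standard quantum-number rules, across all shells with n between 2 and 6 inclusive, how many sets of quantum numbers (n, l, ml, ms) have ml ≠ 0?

140

Treat each shell separately and count matching orbitals:
n=2 → 2; n=3 → 6; n=4 → 12; n=5 → 20; n=6 → 30.
Orbitals: 2 + 6 + 12 + 20 + 30 = 70. Including both spin states (ms = ±1/2) gives 2 × 70 = 140 states.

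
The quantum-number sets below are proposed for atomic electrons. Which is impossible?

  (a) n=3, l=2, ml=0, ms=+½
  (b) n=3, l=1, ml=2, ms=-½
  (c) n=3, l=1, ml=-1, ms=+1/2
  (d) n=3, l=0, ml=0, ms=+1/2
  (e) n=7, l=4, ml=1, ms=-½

(b) has |ml| = 2 > l = 1, violating −l ≤ ml ≤ l.
The remaining sets (a), (c), (d), (e) satisfy all four rules.

(b)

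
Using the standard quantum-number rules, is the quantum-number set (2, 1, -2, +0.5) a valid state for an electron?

No

The magnetic quantum number must satisfy −l ≤ ml ≤ l. With l = 1, ml can only be -1, 0, 1, so ml = -2 is forbidden.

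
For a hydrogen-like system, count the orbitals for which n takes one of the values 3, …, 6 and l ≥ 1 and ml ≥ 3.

Work shell by shell — for each n, count the (l, ml) pairs that satisfy l ≥ 1 and ml ≥ 3:
n=4 → 1; n=5 → 3; n=6 → 6.
Total orbitals: 1 + 3 + 6 = 10.

10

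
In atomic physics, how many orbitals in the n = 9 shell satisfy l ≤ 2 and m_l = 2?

1

With n = 9 the allowed l are 0, 1, …, 8.
Orbitals with l ≤ 2 and m_l = 2, by l: l=2 → 1.
Total orbitals: 1.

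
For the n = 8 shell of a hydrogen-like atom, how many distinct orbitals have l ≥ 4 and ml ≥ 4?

10

For n = 8, l ranges over 0 … 7.
Orbitals with l ≥ 4 and ml ≥ 4, by l: l=4 → 1; l=5 → 2; l=6 → 3; l=7 → 4.
Total orbitals: 1 + 2 + 3 + 4 = 10.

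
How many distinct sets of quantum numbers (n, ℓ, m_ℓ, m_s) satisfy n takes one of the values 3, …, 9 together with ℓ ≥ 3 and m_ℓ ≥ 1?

Go shell by shell, enumerating (ℓ, m_ℓ) with ℓ ≥ 3 and m_ℓ ≥ 1:
n=4 → 3; n=5 → 7; n=6 → 12; n=7 → 18; n=8 → 25; n=9 → 33.
Orbitals: 3 + 7 + 12 + 18 + 25 + 33 = 98. Including both spin states (m_s = ±1/2) gives 2 × 98 = 196 states.

196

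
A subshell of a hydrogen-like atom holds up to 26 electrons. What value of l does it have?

l = 6

2(2l+1) = 26 ⇒ 2l+1 = 13 ⇒ l = 6.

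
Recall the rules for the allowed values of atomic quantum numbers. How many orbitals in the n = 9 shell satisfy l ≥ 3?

For n = 9, l ranges over 0 … 8.
The (l, m_l) pairs meeting l ≥ 3 give: l=3 → 7; l=4 → 9; l=5 → 11; l=6 → 13; l=7 → 15; l=8 → 17.
Total orbitals: 7 + 9 + 11 + 13 + 15 + 17 = 72.

72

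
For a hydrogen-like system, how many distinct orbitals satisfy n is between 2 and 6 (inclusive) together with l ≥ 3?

For each n in the range, tally the orbitals obeying l ≥ 3:
n=4 → 7; n=5 → 16; n=6 → 27.
Total orbitals: 7 + 16 + 27 = 50.

50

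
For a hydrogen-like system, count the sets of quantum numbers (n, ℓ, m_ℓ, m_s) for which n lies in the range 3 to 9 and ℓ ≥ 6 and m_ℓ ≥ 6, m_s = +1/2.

Go shell by shell, enumerating (ℓ, m_ℓ) with ℓ ≥ 6 and m_ℓ ≥ 6:
n=7 → 1; n=8 → 3; n=9 → 6.
Orbitals: 1 + 3 + 6 = 10. With m_s fixed to +1/2 there is one state per orbital, so 10 states.

10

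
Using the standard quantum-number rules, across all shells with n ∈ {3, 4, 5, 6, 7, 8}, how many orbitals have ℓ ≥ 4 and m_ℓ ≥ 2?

40

Per-shell orbital counts meeting the constraint:
n=5 → 3; n=6 → 7; n=7 → 12; n=8 → 18.
Total orbitals: 3 + 7 + 12 + 18 = 40.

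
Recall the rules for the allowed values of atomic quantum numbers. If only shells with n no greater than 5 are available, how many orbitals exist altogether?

Total orbitals = 1² + 2² + 3² + 4² + 5² = 55.

55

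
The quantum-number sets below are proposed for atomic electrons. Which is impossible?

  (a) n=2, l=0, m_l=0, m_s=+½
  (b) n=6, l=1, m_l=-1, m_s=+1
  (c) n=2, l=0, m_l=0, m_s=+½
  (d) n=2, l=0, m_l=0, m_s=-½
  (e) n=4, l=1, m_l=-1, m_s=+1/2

(b)

(b) has m_s = +1, but an electron's spin must be ±1/2.
The remaining sets (a), (c), (d), (e) satisfy all four rules.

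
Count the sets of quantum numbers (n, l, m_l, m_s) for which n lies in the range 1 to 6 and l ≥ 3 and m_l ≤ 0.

56

Count contributing orbitals for each principal shell:
n=4 → 4; n=5 → 9; n=6 → 15.
Orbitals: 4 + 9 + 15 = 28. Including both spin states (m_s = ±1/2) gives 2 × 28 = 56 states.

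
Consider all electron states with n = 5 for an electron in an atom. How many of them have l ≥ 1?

The (l, ml) pairs meeting l ≥ 1 give: l=1 → 3; l=2 → 5; l=3 → 7; l=4 → 9.
Orbitals: 3 + 5 + 7 + 9 = 24. Each orbital carries two spin states, so 24 × 2 = 48 states.

48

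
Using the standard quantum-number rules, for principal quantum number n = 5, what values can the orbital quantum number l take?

l is an integer with 0 ≤ l ≤ n−1, so for n = 5: l = 0, 1, 2, 3, 4.

0, 1, 2, 3, 4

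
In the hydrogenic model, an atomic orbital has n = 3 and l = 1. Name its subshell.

3p

l = 1 corresponds to the letter 'p', so the subshell is 3p.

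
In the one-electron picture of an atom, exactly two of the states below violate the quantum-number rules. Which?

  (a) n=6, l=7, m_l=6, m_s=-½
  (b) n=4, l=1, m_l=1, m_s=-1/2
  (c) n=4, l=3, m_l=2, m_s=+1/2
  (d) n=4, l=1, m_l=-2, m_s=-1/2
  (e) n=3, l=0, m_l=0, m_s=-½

(a) and (d)

(a) has l = 7 ≥ n = 6, violating 0 ≤ l ≤ n−1.
(d) has |m_l| = 2 > l = 1, violating −l ≤ m_l ≤ l.
The remaining sets (b), (c), (e) satisfy all four rules.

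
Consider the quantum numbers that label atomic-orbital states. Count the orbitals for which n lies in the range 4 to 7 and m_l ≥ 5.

For each n in the range, tally the orbitals obeying m_l ≥ 5:
n=6 → 1; n=7 → 3.
Total orbitals: 1 + 3 = 4.

4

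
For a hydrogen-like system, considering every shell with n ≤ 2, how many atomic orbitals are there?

5

Total orbitals = 1² + 2² = 5.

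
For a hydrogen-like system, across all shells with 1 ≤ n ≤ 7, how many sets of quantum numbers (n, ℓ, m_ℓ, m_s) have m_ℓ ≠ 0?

224

Per-shell orbital counts meeting the constraint:
n=2 → 2; n=3 → 6; n=4 → 12; n=5 → 20; n=6 → 30; n=7 → 42.
Orbitals: 2 + 6 + 12 + 20 + 30 + 42 = 112. Including both spin states (m_s = ±1/2) gives 2 × 112 = 224 states.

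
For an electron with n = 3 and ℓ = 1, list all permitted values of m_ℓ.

m_ℓ takes every integer from −ℓ to +ℓ. With ℓ = 1 that gives the 3 values -1, 0, 1.

-1, 0, 1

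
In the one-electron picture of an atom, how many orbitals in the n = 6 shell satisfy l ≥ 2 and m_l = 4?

2

Orbitals with l ≥ 2 and m_l = 4, by l: l=4 → 1; l=5 → 1.
Total orbitals: 1 + 1 = 2.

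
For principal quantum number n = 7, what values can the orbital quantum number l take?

0, 1, 2, 3, 4, 5, 6

l is an integer with 0 ≤ l ≤ n−1, so for n = 7: l = 0, 1, 2, 3, 4, 5, 6.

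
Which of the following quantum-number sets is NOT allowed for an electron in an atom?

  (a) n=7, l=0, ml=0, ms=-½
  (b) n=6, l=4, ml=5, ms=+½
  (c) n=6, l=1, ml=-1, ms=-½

(b) has |ml| = 5 > l = 4, violating −l ≤ ml ≤ l.
The remaining sets (a), (c) satisfy all four rules.

(b)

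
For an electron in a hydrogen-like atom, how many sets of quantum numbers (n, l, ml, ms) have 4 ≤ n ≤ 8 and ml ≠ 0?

Work shell by shell — for each n, count the (l, ml) pairs that satisfy ml ≠ 0:
n=4 → 12; n=5 → 20; n=6 → 30; n=7 → 42; n=8 → 56.
Orbitals: 12 + 20 + 30 + 42 + 56 = 160. Including both spin states (ms = ±1/2) gives 2 × 160 = 320 states.

320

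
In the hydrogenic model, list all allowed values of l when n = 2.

0, 1

l is an integer with 0 ≤ l ≤ n−1, so for n = 2: l = 0, 1.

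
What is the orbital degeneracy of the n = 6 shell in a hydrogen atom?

The n = 6 shell contains n² = 6² = 36 orbitals.

36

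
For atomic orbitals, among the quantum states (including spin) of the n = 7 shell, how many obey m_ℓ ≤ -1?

Go through ℓ = 0, …, 6 (the values permitted for n = 7).
Orbitals with m_ℓ ≤ -1, by ℓ: ℓ=1 → 1; ℓ=2 → 2; ℓ=3 → 3; ℓ=4 → 4; ℓ=5 → 5; ℓ=6 → 6.
Orbitals: 1 + 2 + 3 + 4 + 5 + 6 = 21. Each orbital carries two spin states, so 21 × 2 = 42 states.

42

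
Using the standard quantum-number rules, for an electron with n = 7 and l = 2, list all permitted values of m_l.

m_l takes every integer from −l to +l. With l = 2 that gives the 5 values -2, -1, 0, 1, 2.

-2, -1, 0, 1, 2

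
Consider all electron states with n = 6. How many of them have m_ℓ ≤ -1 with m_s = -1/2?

15

With n = 6 the allowed ℓ are 0, 1, …, 5.
Per ℓ-value: ℓ=1 → 1; ℓ=2 → 2; ℓ=3 → 3; ℓ=4 → 4; ℓ=5 → 5.
Orbitals: 1 + 2 + 3 + 4 + 5 = 15. With m_s fixed to a single value there is one state per orbital, giving 15 states.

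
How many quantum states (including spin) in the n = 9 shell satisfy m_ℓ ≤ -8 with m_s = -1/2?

1

The (ℓ, m_ℓ) pairs meeting m_ℓ ≤ -8 give: ℓ=8 → 1.
Orbitals: 1. With m_s fixed to a single value there is one state per orbital, giving 1 state.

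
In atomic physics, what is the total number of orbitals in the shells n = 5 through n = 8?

174

Shell n has n² orbitals: 5²=25 + 6²=36 + 7²=49 + 8²=64 = 174 orbitals.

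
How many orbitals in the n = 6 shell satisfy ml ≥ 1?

Go through l = 0, …, 5 (the values permitted for n = 6).
Per l-value: l=1 → 1; l=2 → 2; l=3 → 3; l=4 → 4; l=5 → 5.
Total orbitals: 1 + 2 + 3 + 4 + 5 = 15.

15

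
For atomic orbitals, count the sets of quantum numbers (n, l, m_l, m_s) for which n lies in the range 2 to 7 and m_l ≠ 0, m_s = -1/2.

For each n in the range, tally the orbitals obeying m_l ≠ 0:
n=2 → 2; n=3 → 6; n=4 → 12; n=5 → 20; n=6 → 30; n=7 → 42.
Orbitals: 2 + 6 + 12 + 20 + 30 + 42 = 112. With m_s fixed to -1/2 there is one state per orbital, so 112 states.

112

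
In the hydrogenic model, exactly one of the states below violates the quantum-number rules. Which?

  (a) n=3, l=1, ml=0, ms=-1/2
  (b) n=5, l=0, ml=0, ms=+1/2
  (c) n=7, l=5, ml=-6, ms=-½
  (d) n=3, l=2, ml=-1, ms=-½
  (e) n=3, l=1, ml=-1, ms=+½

(c) has |ml| = 6 > l = 5, violating −l ≤ ml ≤ l.
The remaining sets (a), (b), (d), (e) satisfy all four rules.

(c)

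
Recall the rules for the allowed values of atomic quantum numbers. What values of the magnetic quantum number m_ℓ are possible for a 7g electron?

The 7g subshell has ℓ = 4, and m_ℓ takes every integer from −ℓ to +ℓ. With ℓ = 4 that gives the 9 values -4, -3, -2, -1, 0, 1, 2, 3, 4.

-4, -3, -2, -1, 0, 1, 2, 3, 4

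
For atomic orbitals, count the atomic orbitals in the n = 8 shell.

64

The n = 8 shell contains n² = 8² = 64 orbitals.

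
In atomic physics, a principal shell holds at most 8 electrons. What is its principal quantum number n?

n = 2

2n² = 8 ⇒ n² = 4 ⇒ n = 2.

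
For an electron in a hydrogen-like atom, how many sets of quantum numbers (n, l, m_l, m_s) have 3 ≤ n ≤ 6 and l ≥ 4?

58

For each n in the range, tally the orbitals obeying l ≥ 4:
n=5 → 9; n=6 → 20.
Orbitals: 9 + 20 = 29. Including both spin states (m_s = ±1/2) gives 2 × 29 = 58 states.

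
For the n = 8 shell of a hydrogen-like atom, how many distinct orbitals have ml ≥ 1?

28

The n = 8 shell has l = 0 through 7; check each.
The (l, ml) pairs meeting ml ≥ 1 give: l=1 → 1; l=2 → 2; l=3 → 3; l=4 → 4; l=5 → 5; l=6 → 6; l=7 → 7.
Total orbitals: 1 + 2 + 3 + 4 + 5 + 6 + 7 = 28.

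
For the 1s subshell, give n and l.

The leading integer gives n = 1; the letter 's' means l = 0.

n = 1, l = 0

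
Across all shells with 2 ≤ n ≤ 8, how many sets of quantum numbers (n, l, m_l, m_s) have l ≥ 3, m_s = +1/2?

145

Count contributing orbitals for each principal shell:
n=4 → 7; n=5 → 16; n=6 → 27; n=7 → 40; n=8 → 55.
Orbitals: 7 + 16 + 27 + 40 + 55 = 145. With m_s fixed to +1/2 there is one state per orbital, so 145 states.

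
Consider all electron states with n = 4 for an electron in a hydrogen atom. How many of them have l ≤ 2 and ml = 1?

Go through l = 0, …, 3 (the values permitted for n = 4).
Contributions: l=1 → 1; l=2 → 1.
Orbitals: 1 + 1 = 2. Each orbital carries two spin states, so 2 × 2 = 4 states.

4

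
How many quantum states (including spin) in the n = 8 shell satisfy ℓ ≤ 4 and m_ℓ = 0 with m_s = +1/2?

Contributions: ℓ=0 → 1; ℓ=1 → 1; ℓ=2 → 1; ℓ=3 → 1; ℓ=4 → 1.
Orbitals: 1 + 1 + 1 + 1 + 1 = 5. With m_s fixed to a single value there is one state per orbital, giving 5 states.

5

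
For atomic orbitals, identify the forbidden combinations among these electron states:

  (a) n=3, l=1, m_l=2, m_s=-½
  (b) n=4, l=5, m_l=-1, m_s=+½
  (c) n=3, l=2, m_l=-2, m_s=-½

(a) and (b)

(a) has |m_l| = 2 > l = 1, violating −l ≤ m_l ≤ l.
(b) has l = 5 ≥ n = 4, violating 0 ≤ l ≤ n−1.
The remaining set (c) satisfies all four rules.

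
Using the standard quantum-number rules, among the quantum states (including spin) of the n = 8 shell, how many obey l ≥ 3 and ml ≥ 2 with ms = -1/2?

Go through l = 0, …, 7 (the values permitted for n = 8).
The (l, ml) pairs meeting l ≥ 3 and ml ≥ 2 give: l=3 → 2; l=4 → 3; l=5 → 4; l=6 → 5; l=7 → 6.
Orbitals: 2 + 3 + 4 + 5 + 6 = 20. With ms fixed to a single value there is one state per orbital, giving 20 states.

20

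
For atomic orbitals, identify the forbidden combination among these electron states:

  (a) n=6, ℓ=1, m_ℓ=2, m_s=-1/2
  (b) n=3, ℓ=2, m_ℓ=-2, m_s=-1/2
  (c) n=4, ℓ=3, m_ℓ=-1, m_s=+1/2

(a)

(a) has |m_ℓ| = 2 > ℓ = 1, violating −ℓ ≤ m_ℓ ≤ ℓ.
The remaining sets (b), (c) satisfy all four rules.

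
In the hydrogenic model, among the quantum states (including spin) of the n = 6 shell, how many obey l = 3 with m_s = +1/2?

Per l-value: l=3 → 7.
Orbitals: 7. With m_s fixed to a single value there is one state per orbital, giving 7 states.

7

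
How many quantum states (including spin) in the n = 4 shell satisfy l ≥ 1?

Go through l = 0, …, 3 (the values permitted for n = 4).
Contributions: l=1 → 3; l=2 → 5; l=3 → 7.
Orbitals: 3 + 5 + 7 = 15. Each orbital carries two spin states, so 15 × 2 = 30 states.

30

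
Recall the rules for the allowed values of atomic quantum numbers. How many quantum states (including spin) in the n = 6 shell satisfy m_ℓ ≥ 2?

Go through ℓ = 0, …, 5 (the values permitted for n = 6).
Per ℓ-value: ℓ=2 → 1; ℓ=3 → 2; ℓ=4 → 3; ℓ=5 → 4.
Orbitals: 1 + 2 + 3 + 4 = 10. Each orbital carries two spin states, so 10 × 2 = 20 states.

20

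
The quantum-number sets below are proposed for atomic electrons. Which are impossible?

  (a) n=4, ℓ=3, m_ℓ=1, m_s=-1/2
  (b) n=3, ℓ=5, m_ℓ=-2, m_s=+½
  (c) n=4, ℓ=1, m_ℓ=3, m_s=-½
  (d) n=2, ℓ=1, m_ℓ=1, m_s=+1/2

(b) and (c)

(b) has ℓ = 5 ≥ n = 3, violating 0 ≤ ℓ ≤ n−1.
(c) has |m_ℓ| = 3 > ℓ = 1, violating −ℓ ≤ m_ℓ ≤ ℓ.
The remaining sets (a), (d) satisfy all four rules.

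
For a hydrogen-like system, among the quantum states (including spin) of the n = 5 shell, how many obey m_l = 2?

6

Go through l = 0, …, 4 (the values permitted for n = 5).
Per l-value: l=2 → 1; l=3 → 1; l=4 → 1.
Orbitals: 1 + 1 + 1 = 3. Each orbital carries two spin states, so 3 × 2 = 6 states.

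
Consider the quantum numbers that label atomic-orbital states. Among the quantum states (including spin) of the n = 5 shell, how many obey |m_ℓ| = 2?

For n = 5, ℓ ranges over 0 … 4.
The (ℓ, m_ℓ) pairs meeting |m_ℓ| = 2 give: ℓ=2 → 2; ℓ=3 → 2; ℓ=4 → 2.
Orbitals: 2 + 2 + 2 = 6. Each orbital carries two spin states, so 6 × 2 = 12 states.

12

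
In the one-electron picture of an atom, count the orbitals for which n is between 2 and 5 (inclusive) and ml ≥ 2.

10

Count contributing orbitals for each principal shell:
n=3 → 1; n=4 → 3; n=5 → 6.
Total orbitals: 1 + 3 + 6 = 10.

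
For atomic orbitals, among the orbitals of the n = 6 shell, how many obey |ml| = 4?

4

The n = 6 shell has l = 0 through 5; check each.
Orbitals with |ml| = 4, by l: l=4 → 2; l=5 → 2.
Total orbitals: 2 + 2 = 4.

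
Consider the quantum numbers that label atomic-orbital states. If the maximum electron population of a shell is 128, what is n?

2n² = 128 ⇒ n² = 64 ⇒ n = 8.

n = 8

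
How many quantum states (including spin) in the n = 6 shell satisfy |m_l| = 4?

Per l-value: l=4 → 2; l=5 → 2.
Orbitals: 2 + 2 = 4. Each orbital carries two spin states, so 4 × 2 = 8 states.

8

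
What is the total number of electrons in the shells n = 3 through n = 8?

398

Shell n has n² orbitals: 3²=9 + 4²=16 + 5²=25 + 6²=36 + 7²=49 + 8²=64 = 199 orbitals.
Two spin states per orbital: 2 × 199 = 398 electrons.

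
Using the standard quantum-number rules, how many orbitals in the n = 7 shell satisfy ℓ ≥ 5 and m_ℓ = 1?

For n = 7, ℓ ranges over 0 … 6.
Contributions: ℓ=5 → 1; ℓ=6 → 1.
Total orbitals: 1 + 1 = 2.

2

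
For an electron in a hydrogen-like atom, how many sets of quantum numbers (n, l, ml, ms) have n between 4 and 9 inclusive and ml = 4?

Count contributing orbitals for each principal shell:
n=5 → 1; n=6 → 2; n=7 → 3; n=8 → 4; n=9 → 5.
Orbitals: 1 + 2 + 3 + 4 + 5 = 15. Including both spin states (ms = ±1/2) gives 2 × 15 = 30 states.

30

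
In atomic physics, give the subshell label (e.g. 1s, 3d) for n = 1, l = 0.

1s

l = 0 corresponds to the letter 's', so the subshell is 1s.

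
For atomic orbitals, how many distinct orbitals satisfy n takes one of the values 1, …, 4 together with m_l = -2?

3

Treat each shell separately and count matching orbitals:
n=3 → 1; n=4 → 2.
Total orbitals: 1 + 2 = 3.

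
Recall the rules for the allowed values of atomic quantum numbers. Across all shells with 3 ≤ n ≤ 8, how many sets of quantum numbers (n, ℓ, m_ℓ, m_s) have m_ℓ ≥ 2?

112

Work shell by shell — for each n, count the (ℓ, m_ℓ) pairs that satisfy m_ℓ ≥ 2:
n=3 → 1; n=4 → 3; n=5 → 6; n=6 → 10; n=7 → 15; n=8 → 21.
Orbitals: 1 + 3 + 6 + 10 + 15 + 21 = 56. Including both spin states (m_s = ±1/2) gives 2 × 56 = 112 states.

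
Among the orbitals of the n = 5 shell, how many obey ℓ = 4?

9

The n = 5 shell has ℓ = 0 through 4; check each.
Per ℓ-value: ℓ=4 → 9.
Total orbitals: 9.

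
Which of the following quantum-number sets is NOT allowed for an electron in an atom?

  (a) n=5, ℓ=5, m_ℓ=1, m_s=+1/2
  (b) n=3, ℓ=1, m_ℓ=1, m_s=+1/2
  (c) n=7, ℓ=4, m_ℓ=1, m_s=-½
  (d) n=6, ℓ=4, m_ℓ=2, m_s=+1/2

(a)

(a) has ℓ = 5 ≥ n = 5, violating 0 ≤ ℓ ≤ n−1.
The remaining sets (b), (c), (d) satisfy all four rules.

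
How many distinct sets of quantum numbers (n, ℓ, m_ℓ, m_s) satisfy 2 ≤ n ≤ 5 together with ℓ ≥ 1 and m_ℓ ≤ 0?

60

Go shell by shell, enumerating (ℓ, m_ℓ) with ℓ ≥ 1 and m_ℓ ≤ 0:
n=2 → 2; n=3 → 5; n=4 → 9; n=5 → 14.
Orbitals: 2 + 5 + 9 + 14 = 30. Including both spin states (m_s = ±1/2) gives 2 × 30 = 60 states.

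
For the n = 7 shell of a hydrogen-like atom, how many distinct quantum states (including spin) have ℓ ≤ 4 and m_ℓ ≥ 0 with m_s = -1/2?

The n = 7 shell has ℓ = 0 through 6; check each.
Orbitals with ℓ ≤ 4 and m_ℓ ≥ 0, by ℓ: ℓ=0 → 1; ℓ=1 → 2; ℓ=2 → 3; ℓ=3 → 4; ℓ=4 → 5.
Orbitals: 1 + 2 + 3 + 4 + 5 = 15. With m_s fixed to a single value there is one state per orbital, giving 15 states.

15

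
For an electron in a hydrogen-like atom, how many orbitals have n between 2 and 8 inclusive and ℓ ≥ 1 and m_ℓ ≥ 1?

Per-shell orbital counts meeting the constraint:
n=2 → 1; n=3 → 3; n=4 → 6; n=5 → 10; n=6 → 15; n=7 → 21; n=8 → 28.
Total orbitals: 1 + 3 + 6 + 10 + 15 + 21 + 28 = 84.

84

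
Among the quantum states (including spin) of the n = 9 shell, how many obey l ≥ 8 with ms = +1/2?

For n = 9, l ranges over 0 … 8.
Per l-value: l=8 → 17.
Orbitals: 17. With ms fixed to a single value there is one state per orbital, giving 17 states.

17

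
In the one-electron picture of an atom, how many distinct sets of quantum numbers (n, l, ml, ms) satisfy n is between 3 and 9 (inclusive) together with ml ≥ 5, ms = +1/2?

Treat each shell separately and count matching orbitals:
n=6 → 1; n=7 → 3; n=8 → 6; n=9 → 10.
Orbitals: 1 + 3 + 6 + 10 = 20. With ms fixed to +1/2 there is one state per orbital, so 20 states.

20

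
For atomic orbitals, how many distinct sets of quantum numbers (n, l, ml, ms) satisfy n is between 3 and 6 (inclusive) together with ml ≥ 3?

20

Treat each shell separately and count matching orbitals:
n=4 → 1; n=5 → 3; n=6 → 6.
Orbitals: 1 + 3 + 6 = 10. Including both spin states (ms = ±1/2) gives 2 × 10 = 20 states.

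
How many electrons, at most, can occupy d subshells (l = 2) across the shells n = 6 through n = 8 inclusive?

A d subshell (l = 2) exists for every n ≥ 3, so shells n = 6, 7, 8 each contribute one — 3 subshells.
Since each d subshell holds 2(2·2+1) = 10 electrons, the total is 3 × 10 = 30.

30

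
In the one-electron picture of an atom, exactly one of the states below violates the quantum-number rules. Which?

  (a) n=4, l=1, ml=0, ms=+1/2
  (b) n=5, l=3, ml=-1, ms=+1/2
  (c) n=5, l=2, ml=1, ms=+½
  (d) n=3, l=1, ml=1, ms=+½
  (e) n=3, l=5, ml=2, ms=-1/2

(e)

(e) has l = 5 ≥ n = 3, violating 0 ≤ l ≤ n−1.
The remaining sets (a), (b), (c), (d) satisfy all four rules.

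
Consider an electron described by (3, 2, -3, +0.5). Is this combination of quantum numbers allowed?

Not allowed

The magnetic quantum number must satisfy −l ≤ ml ≤ l. With l = 2, ml can only be -2, -1, 0, 1, 2, so ml = -3 is forbidden.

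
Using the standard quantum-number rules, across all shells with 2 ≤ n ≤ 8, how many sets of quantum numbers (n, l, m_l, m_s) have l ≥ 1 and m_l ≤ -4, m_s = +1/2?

20

Work shell by shell — for each n, count the (l, m_l) pairs that satisfy l ≥ 1 and m_l ≤ -4:
n=5 → 1; n=6 → 3; n=7 → 6; n=8 → 10.
Orbitals: 1 + 3 + 6 + 10 = 20. With m_s fixed to +1/2 there is one state per orbital, so 20 states.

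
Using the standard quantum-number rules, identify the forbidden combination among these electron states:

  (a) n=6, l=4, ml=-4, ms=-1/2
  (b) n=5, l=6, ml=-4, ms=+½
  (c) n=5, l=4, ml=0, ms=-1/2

(b)

(b) has l = 6 ≥ n = 5, violating 0 ≤ l ≤ n−1.
The remaining sets (a), (c) satisfy all four rules.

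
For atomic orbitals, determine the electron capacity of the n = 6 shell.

A shell holds 2n² electrons: 2 × 6² = 2 × 36 = 72.

72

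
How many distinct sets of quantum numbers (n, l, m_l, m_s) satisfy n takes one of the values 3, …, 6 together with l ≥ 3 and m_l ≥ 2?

Work shell by shell — for each n, count the (l, m_l) pairs that satisfy l ≥ 3 and m_l ≥ 2:
n=4 → 2; n=5 → 5; n=6 → 9.
Orbitals: 2 + 5 + 9 = 16. Including both spin states (m_s = ±1/2) gives 2 × 16 = 32 states.

32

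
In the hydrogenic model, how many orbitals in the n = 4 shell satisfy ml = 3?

With n = 4 the allowed l are 0, 1, …, 3.
The (l, ml) pairs meeting ml = 3 give: l=3 → 1.
Total orbitals: 1.

1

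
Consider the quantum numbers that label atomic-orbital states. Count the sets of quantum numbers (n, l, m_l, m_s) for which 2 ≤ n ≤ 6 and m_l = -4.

Work shell by shell — for each n, count the (l, m_l) pairs that satisfy m_l = -4:
n=5 → 1; n=6 → 2.
Orbitals: 1 + 2 = 3. Including both spin states (m_s = ±1/2) gives 2 × 3 = 6 states.

6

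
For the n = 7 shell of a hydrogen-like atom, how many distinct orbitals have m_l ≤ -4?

Go through l = 0, …, 6 (the values permitted for n = 7).
Per l-value: l=4 → 1; l=5 → 2; l=6 → 3.
Total orbitals: 1 + 2 + 3 = 6.

6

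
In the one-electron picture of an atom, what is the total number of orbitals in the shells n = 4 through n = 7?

126

Shell n has n² orbitals: 4²=16 + 5²=25 + 6²=36 + 7²=49 = 126 orbitals.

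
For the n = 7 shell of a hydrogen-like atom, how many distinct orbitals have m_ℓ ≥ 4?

Go through ℓ = 0, …, 6 (the values permitted for n = 7).
Contributions: ℓ=4 → 1; ℓ=5 → 2; ℓ=6 → 3.
Total orbitals: 1 + 2 + 3 = 6.

6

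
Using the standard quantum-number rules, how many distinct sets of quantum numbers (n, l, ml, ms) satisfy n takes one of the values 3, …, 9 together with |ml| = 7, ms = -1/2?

6

Treat each shell separately and count matching orbitals:
n=8 → 2; n=9 → 4.
Orbitals: 2 + 4 = 6. With ms fixed to -1/2 there is one state per orbital, so 6 states.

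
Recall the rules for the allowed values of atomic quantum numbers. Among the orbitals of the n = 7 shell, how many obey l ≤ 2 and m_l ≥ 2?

Orbitals with l ≤ 2 and m_l ≥ 2, by l: l=2 → 1.
Total orbitals: 1.

1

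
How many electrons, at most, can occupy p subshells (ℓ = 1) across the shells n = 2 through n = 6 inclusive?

30

A p subshell (ℓ = 1) exists for every n ≥ 2, so shells n = 2, 3, 4, 5, 6 each contribute one — 5 subshells.
Since each p subshell holds 2(2·1+1) = 6 electrons, the total is 5 × 6 = 30.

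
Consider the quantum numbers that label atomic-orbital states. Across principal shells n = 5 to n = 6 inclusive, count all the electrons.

122

Shell n has n² orbitals: 5²=25 + 6²=36 = 61 orbitals.
Two spin states per orbital: 2 × 61 = 122 electrons.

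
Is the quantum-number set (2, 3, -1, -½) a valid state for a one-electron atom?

The orbital quantum number must satisfy 0 ≤ ℓ ≤ n−1. With n = 2 the allowed ℓ values are 0, 1, so ℓ = 3 is out of range.

Invalid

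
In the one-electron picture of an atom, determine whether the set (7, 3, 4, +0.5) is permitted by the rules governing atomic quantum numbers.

Not allowed

The magnetic quantum number must satisfy −ℓ ≤ m_ℓ ≤ ℓ. With ℓ = 3, m_ℓ can only be -3, -2, -1, 0, 1, 2, 3, so m_ℓ = 4 is forbidden.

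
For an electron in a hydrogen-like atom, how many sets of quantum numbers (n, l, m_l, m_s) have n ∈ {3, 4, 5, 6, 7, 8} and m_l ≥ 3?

70

Work shell by shell — for each n, count the (l, m_l) pairs that satisfy m_l ≥ 3:
n=4 → 1; n=5 → 3; n=6 → 6; n=7 → 10; n=8 → 15.
Orbitals: 1 + 3 + 6 + 10 + 15 = 35. Including both spin states (m_s = ±1/2) gives 2 × 35 = 70 states.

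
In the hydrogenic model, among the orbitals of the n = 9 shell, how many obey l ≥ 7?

32

Go through l = 0, …, 8 (the values permitted for n = 9).
Per l-value: l=7 → 15; l=8 → 17.
Total orbitals: 15 + 17 = 32.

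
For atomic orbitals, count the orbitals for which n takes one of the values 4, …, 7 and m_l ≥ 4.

Go shell by shell, enumerating (l, m_l) with m_l ≥ 4:
n=5 → 1; n=6 → 3; n=7 → 6.
Total orbitals: 1 + 3 + 6 = 10.

10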